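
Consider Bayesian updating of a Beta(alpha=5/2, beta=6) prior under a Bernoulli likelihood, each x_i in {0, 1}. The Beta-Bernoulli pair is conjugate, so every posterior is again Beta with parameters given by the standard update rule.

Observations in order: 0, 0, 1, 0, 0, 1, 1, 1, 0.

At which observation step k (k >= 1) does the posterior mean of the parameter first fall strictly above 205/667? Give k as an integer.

k = 6

obs 1: x=0 → posterior Beta(5/2, 7)
obs 2: x=0 → posterior Beta(5/2, 8)
obs 3: x=1 → posterior Beta(7/2, 8)
obs 4: x=0 → posterior Beta(7/2, 9)
obs 5: x=0 → posterior Beta(7/2, 10)
obs 6: x=1 → posterior Beta(9/2, 10)
obs 7: x=1 → posterior Beta(11/2, 10)
obs 8: x=1 → posterior Beta(13/2, 10)
obs 9: x=0 → posterior Beta(13/2, 11)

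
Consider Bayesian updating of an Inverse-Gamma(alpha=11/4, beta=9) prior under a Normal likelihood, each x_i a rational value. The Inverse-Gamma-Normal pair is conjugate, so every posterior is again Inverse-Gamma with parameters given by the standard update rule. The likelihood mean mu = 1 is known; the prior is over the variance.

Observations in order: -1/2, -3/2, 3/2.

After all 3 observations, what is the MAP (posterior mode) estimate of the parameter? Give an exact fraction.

107/42

obs 1: x=-1/2 → posterior Inverse-Gamma(13/4, 81/8)
obs 2: x=-3/2 → posterior Inverse-Gamma(15/4, 53/4)
obs 3: x=3/2 → posterior Inverse-Gamma(17/4, 107/8)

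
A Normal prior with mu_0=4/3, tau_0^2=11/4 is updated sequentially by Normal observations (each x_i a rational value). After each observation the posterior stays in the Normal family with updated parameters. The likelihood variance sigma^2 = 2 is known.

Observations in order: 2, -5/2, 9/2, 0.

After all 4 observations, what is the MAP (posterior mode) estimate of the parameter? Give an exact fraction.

obs 1: x=2 → posterior Normal(98/57, 22/19)
obs 2: x=-5/2 → posterior Normal(31/180, 11/15)
obs 3: x=9/2 → posterior Normal(4/3, 22/41)
obs 4: x=0 → posterior Normal(41/39, 11/26)

41/39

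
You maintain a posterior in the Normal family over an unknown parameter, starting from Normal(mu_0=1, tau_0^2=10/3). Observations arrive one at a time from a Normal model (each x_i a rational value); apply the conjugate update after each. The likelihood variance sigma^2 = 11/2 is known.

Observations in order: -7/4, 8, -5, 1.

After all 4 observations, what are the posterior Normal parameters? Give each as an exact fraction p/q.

obs 1: x=-7/4 → posterior Normal(-2/53, 110/53)
obs 2: x=8 → posterior Normal(158/73, 110/73)
obs 3: x=-5 → posterior Normal(58/93, 110/93)
obs 4: x=1 → posterior Normal(78/113, 110/113)

mu_0=78/113, tau_0^2=110/113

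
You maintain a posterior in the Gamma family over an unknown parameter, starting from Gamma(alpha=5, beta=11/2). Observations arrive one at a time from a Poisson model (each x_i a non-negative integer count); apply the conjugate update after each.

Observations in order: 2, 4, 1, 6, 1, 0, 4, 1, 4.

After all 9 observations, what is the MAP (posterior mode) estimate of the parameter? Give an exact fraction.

obs 1: x=2 → posterior Gamma(7, 13/2)
obs 2: x=4 → posterior Gamma(11, 15/2)
obs 3: x=1 → posterior Gamma(12, 17/2)
obs 4: x=6 → posterior Gamma(18, 19/2)
obs 5: x=1 → posterior Gamma(19, 21/2)
obs 6: x=0 → posterior Gamma(19, 23/2)
obs 7: x=4 → posterior Gamma(23, 25/2)
obs 8: x=1 → posterior Gamma(24, 27/2)
obs 9: x=4 → posterior Gamma(28, 29/2)

54/29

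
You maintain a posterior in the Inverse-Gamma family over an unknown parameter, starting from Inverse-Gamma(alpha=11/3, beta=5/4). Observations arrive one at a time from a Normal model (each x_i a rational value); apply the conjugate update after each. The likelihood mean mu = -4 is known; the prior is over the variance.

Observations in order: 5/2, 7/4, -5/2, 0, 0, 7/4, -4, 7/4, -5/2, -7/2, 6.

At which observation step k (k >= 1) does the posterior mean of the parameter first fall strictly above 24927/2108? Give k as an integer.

k = 6

obs 1: x=5/2 → posterior Inverse-Gamma(25/6, 179/8)
obs 2: x=7/4 → posterior Inverse-Gamma(14/3, 1245/32)
obs 3: x=-5/2 → posterior Inverse-Gamma(31/6, 1281/32)
obs 4: x=0 → posterior Inverse-Gamma(17/3, 1537/32)
obs 5: x=0 → posterior Inverse-Gamma(37/6, 1793/32)
obs 6: x=7/4 → posterior Inverse-Gamma(20/3, 1161/16)
obs 7: x=-4 → posterior Inverse-Gamma(43/6, 1161/16)
obs 8: x=7/4 → posterior Inverse-Gamma(23/3, 2851/32)
obs 9: x=-5/2 → posterior Inverse-Gamma(49/6, 2887/32)
obs 10: x=-7/2 → posterior Inverse-Gamma(26/3, 2891/32)
obs 11: x=6 → posterior Inverse-Gamma(55/6, 4491/32)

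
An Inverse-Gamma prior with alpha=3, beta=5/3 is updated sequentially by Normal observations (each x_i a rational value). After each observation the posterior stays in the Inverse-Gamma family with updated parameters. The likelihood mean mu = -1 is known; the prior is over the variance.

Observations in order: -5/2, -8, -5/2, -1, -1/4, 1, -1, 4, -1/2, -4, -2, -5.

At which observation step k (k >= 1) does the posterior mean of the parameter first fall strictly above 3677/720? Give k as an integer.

k = 2

obs 1: x=-5/2 → posterior Inverse-Gamma(7/2, 67/24)
obs 2: x=-8 → posterior Inverse-Gamma(4, 655/24)
obs 3: x=-5/2 → posterior Inverse-Gamma(9/2, 341/12)
obs 4: x=-1 → posterior Inverse-Gamma(5, 341/12)
obs 5: x=-1/4 → posterior Inverse-Gamma(11/2, 2755/96)
obs 6: x=1 → posterior Inverse-Gamma(6, 2947/96)
obs 7: x=-1 → posterior Inverse-Gamma(13/2, 2947/96)
obs 8: x=4 → posterior Inverse-Gamma(7, 4147/96)
obs 9: x=-1/2 → posterior Inverse-Gamma(15/2, 4159/96)
obs 10: x=-4 → posterior Inverse-Gamma(8, 4591/96)
obs 11: x=-2 → posterior Inverse-Gamma(17/2, 4639/96)
obs 12: x=-5 → posterior Inverse-Gamma(9, 5407/96)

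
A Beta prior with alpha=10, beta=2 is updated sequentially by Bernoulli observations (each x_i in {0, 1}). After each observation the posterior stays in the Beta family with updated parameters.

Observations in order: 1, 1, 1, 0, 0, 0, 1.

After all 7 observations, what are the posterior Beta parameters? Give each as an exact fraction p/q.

obs 1: x=1 → posterior Beta(11, 2)
obs 2: x=1 → posterior Beta(12, 2)
obs 3: x=1 → posterior Beta(13, 2)
obs 4: x=0 → posterior Beta(13, 3)
obs 5: x=0 → posterior Beta(13, 4)
obs 6: x=0 → posterior Beta(13, 5)
obs 7: x=1 → posterior Beta(14, 5)

alpha=14, beta=5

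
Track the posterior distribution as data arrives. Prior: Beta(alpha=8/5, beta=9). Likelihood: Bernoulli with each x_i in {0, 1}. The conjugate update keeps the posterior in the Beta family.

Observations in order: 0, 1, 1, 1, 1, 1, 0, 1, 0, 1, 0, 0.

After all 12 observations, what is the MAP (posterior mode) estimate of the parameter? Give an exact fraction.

obs 1: x=0 → posterior Beta(8/5, 10)
obs 2: x=1 → posterior Beta(13/5, 10)
obs 3: x=1 → posterior Beta(18/5, 10)
obs 4: x=1 → posterior Beta(23/5, 10)
obs 5: x=1 → posterior Beta(28/5, 10)
obs 6: x=1 → posterior Beta(33/5, 10)
obs 7: x=0 → posterior Beta(33/5, 11)
obs 8: x=1 → posterior Beta(38/5, 11)
obs 9: x=0 → posterior Beta(38/5, 12)
obs 10: x=1 → posterior Beta(43/5, 12)
obs 11: x=0 → posterior Beta(43/5, 13)
obs 12: x=0 → posterior Beta(43/5, 14)

38/103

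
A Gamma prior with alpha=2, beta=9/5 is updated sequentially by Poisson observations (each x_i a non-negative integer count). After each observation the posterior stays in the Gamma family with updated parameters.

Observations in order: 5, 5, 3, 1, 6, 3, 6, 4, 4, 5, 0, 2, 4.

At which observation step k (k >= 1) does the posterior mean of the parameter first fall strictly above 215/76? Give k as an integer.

k = 2

obs 1: x=5 → posterior Gamma(7, 14/5)
obs 2: x=5 → posterior Gamma(12, 19/5)
obs 3: x=3 → posterior Gamma(15, 24/5)
obs 4: x=1 → posterior Gamma(16, 29/5)
obs 5: x=6 → posterior Gamma(22, 34/5)
obs 6: x=3 → posterior Gamma(25, 39/5)
obs 7: x=6 → posterior Gamma(31, 44/5)
obs 8: x=4 → posterior Gamma(35, 49/5)
obs 9: x=4 → posterior Gamma(39, 54/5)
obs 10: x=5 → posterior Gamma(44, 59/5)
obs 11: x=0 → posterior Gamma(44, 64/5)
obs 12: x=2 → posterior Gamma(46, 69/5)
obs 13: x=4 → posterior Gamma(50, 74/5)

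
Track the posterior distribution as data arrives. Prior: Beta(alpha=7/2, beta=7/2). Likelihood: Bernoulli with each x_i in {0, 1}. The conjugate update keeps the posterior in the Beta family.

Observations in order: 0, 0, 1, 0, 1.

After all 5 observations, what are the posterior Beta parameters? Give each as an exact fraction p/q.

alpha=11/2, beta=13/2

obs 1: x=0 → posterior Beta(7/2, 9/2)
obs 2: x=0 → posterior Beta(7/2, 11/2)
obs 3: x=1 → posterior Beta(9/2, 11/2)
obs 4: x=0 → posterior Beta(9/2, 13/2)
obs 5: x=1 → posterior Beta(11/2, 13/2)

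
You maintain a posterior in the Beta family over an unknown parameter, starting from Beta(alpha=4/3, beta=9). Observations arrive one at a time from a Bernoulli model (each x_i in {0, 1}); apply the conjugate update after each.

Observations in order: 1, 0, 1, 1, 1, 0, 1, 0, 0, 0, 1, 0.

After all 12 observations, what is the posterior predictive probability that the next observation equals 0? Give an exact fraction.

45/67

obs 1: x=1 → posterior Beta(7/3, 9)
obs 2: x=0 → posterior Beta(7/3, 10)
obs 3: x=1 → posterior Beta(10/3, 10)
obs 4: x=1 → posterior Beta(13/3, 10)
obs 5: x=1 → posterior Beta(16/3, 10)
obs 6: x=0 → posterior Beta(16/3, 11)
obs 7: x=1 → posterior Beta(19/3, 11)
obs 8: x=0 → posterior Beta(19/3, 12)
obs 9: x=0 → posterior Beta(19/3, 13)
obs 10: x=0 → posterior Beta(19/3, 14)
obs 11: x=1 → posterior Beta(22/3, 14)
obs 12: x=0 → posterior Beta(22/3, 15)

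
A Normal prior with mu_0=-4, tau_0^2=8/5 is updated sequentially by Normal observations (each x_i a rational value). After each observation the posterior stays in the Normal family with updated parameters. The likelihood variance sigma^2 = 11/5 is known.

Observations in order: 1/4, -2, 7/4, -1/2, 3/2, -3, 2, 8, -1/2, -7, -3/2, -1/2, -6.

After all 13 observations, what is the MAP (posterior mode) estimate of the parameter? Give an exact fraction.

-104/115

obs 1: x=1/4 → posterior Normal(-42/19, 88/95)
obs 2: x=-2 → posterior Normal(-58/27, 88/135)
obs 3: x=7/4 → posterior Normal(-44/35, 88/175)
obs 4: x=-1/2 → posterior Normal(-48/43, 88/215)
obs 5: x=3/2 → posterior Normal(-12/17, 88/255)
obs 6: x=-3 → posterior Normal(-60/59, 88/295)
obs 7: x=2 → posterior Normal(-44/67, 88/335)
obs 8: x=8 → posterior Normal(4/15, 88/375)
obs 9: x=-1/2 → posterior Normal(16/83, 88/415)
obs 10: x=-7 → posterior Normal(-40/91, 88/455)
obs 11: x=-3/2 → posterior Normal(-52/99, 8/45)
obs 12: x=-1/2 → posterior Normal(-56/107, 88/535)
obs 13: x=-6 → posterior Normal(-104/115, 88/575)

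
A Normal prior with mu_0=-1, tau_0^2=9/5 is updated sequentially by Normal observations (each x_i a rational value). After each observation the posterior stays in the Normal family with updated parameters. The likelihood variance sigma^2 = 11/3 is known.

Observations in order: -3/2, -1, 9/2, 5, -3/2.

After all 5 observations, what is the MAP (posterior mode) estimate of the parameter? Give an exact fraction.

obs 1: x=-3/2 → posterior Normal(-191/164, 99/82)
obs 2: x=-1 → posterior Normal(-245/218, 99/109)
obs 3: x=9/2 → posterior Normal(-1/136, 99/136)
obs 4: x=5 → posterior Normal(134/163, 99/163)
obs 5: x=-3/2 → posterior Normal(187/380, 99/190)

187/380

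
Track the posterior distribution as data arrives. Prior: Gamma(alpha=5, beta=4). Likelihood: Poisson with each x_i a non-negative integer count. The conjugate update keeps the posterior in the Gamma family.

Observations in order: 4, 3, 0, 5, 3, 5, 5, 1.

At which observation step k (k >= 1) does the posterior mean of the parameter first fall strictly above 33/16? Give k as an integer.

obs 1: x=4 → posterior Gamma(9, 5)
obs 2: x=3 → posterior Gamma(12, 6)
obs 3: x=0 → posterior Gamma(12, 7)
obs 4: x=5 → posterior Gamma(17, 8)
obs 5: x=3 → posterior Gamma(20, 9)
obs 6: x=5 → posterior Gamma(25, 10)
obs 7: x=5 → posterior Gamma(30, 11)
obs 8: x=1 → posterior Gamma(31, 12)

k = 4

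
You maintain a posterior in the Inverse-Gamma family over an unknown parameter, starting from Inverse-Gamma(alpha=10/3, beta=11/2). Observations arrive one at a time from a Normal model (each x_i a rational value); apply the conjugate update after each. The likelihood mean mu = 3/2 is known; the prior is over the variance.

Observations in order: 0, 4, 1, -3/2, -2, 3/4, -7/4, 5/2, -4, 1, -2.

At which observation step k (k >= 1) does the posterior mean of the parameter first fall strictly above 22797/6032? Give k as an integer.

obs 1: x=0 → posterior Inverse-Gamma(23/6, 53/8)
obs 2: x=4 → posterior Inverse-Gamma(13/3, 39/4)
obs 3: x=1 → posterior Inverse-Gamma(29/6, 79/8)
obs 4: x=-3/2 → posterior Inverse-Gamma(16/3, 115/8)
obs 5: x=-2 → posterior Inverse-Gamma(35/6, 41/2)
obs 6: x=3/4 → posterior Inverse-Gamma(19/3, 665/32)
obs 7: x=-7/4 → posterior Inverse-Gamma(41/6, 417/16)
obs 8: x=5/2 → posterior Inverse-Gamma(22/3, 425/16)
obs 9: x=-4 → posterior Inverse-Gamma(47/6, 667/16)
obs 10: x=1 → posterior Inverse-Gamma(25/3, 669/16)
obs 11: x=-2 → posterior Inverse-Gamma(53/6, 767/16)

k = 5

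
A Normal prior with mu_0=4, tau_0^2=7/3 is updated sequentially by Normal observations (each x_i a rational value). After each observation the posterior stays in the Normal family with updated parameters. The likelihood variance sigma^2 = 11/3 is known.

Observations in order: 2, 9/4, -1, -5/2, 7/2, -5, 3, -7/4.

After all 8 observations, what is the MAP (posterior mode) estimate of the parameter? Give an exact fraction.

95/134

obs 1: x=2 → posterior Normal(29/9, 77/54)
obs 2: x=9/4 → posterior Normal(59/20, 77/75)
obs 3: x=-1 → posterior Normal(267/128, 77/96)
obs 4: x=-5/2 → posterior Normal(197/156, 77/117)
obs 5: x=7/2 → posterior Normal(295/184, 77/138)
obs 6: x=-5 → posterior Normal(155/212, 77/159)
obs 7: x=3 → posterior Normal(239/240, 77/180)
obs 8: x=-7/4 → posterior Normal(95/134, 77/201)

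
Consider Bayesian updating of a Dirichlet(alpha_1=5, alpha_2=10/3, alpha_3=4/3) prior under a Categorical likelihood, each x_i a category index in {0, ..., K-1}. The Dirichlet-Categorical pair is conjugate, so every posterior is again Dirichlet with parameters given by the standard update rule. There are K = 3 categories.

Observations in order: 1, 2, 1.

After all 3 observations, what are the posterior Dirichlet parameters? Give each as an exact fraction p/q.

obs 1: x=1 → posterior Dirichlet(5, 13/3, 4/3)
obs 2: x=2 → posterior Dirichlet(5, 13/3, 7/3)
obs 3: x=1 → posterior Dirichlet(5, 16/3, 7/3)

alpha_1=5, alpha_2=16/3, alpha_3=7/3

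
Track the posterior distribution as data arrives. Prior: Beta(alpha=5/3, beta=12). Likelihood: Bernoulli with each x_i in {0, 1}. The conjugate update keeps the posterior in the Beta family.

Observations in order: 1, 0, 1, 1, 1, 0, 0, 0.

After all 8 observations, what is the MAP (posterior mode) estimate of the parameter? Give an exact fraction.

obs 1: x=1 → posterior Beta(8/3, 12)
obs 2: x=0 → posterior Beta(8/3, 13)
obs 3: x=1 → posterior Beta(11/3, 13)
obs 4: x=1 → posterior Beta(14/3, 13)
obs 5: x=1 → posterior Beta(17/3, 13)
obs 6: x=0 → posterior Beta(17/3, 14)
obs 7: x=0 → posterior Beta(17/3, 15)
obs 8: x=0 → posterior Beta(17/3, 16)

14/59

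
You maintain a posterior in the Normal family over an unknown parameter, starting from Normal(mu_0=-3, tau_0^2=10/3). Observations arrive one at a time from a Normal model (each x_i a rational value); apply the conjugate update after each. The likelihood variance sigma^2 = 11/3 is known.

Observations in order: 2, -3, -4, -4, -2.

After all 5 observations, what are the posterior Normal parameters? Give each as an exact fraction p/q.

obs 1: x=2 → posterior Normal(-13/21, 110/63)
obs 2: x=-3 → posterior Normal(-43/31, 110/93)
obs 3: x=-4 → posterior Normal(-83/41, 110/123)
obs 4: x=-4 → posterior Normal(-41/17, 110/153)
obs 5: x=-2 → posterior Normal(-143/61, 110/183)

mu_0=-143/61, tau_0^2=110/183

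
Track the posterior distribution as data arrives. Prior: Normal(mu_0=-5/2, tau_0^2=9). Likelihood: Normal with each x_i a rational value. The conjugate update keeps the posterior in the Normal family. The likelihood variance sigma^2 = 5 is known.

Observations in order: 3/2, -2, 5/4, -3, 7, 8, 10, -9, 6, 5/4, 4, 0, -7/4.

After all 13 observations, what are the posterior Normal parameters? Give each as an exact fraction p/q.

mu_0=787/488, tau_0^2=45/122

obs 1: x=3/2 → posterior Normal(1/14, 45/14)
obs 2: x=-2 → posterior Normal(-17/23, 45/23)
obs 3: x=5/4 → posterior Normal(-23/128, 45/32)
obs 4: x=-3 → posterior Normal(-131/164, 45/41)
obs 5: x=7 → posterior Normal(121/200, 9/10)
obs 6: x=8 → posterior Normal(409/236, 45/59)
obs 7: x=10 → posterior Normal(769/272, 45/68)
obs 8: x=-9 → posterior Normal(445/308, 45/77)
obs 9: x=6 → posterior Normal(661/344, 45/86)
obs 10: x=5/4 → posterior Normal(353/190, 9/19)
obs 11: x=4 → posterior Normal(425/208, 45/104)
obs 12: x=0 → posterior Normal(425/226, 45/113)
obs 13: x=-7/4 → posterior Normal(787/488, 45/122)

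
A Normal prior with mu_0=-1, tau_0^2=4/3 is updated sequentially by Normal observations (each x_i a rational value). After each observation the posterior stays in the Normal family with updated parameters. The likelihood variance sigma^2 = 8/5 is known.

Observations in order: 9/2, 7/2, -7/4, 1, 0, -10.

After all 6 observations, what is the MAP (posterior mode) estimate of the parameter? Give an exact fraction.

-79/144

obs 1: x=9/2 → posterior Normal(3/2, 8/11)
obs 2: x=7/2 → posterior Normal(17/8, 1/2)
obs 3: x=-7/4 → posterior Normal(101/84, 8/21)
obs 4: x=1 → posterior Normal(121/104, 4/13)
obs 5: x=0 → posterior Normal(121/124, 8/31)
obs 6: x=-10 → posterior Normal(-79/144, 2/9)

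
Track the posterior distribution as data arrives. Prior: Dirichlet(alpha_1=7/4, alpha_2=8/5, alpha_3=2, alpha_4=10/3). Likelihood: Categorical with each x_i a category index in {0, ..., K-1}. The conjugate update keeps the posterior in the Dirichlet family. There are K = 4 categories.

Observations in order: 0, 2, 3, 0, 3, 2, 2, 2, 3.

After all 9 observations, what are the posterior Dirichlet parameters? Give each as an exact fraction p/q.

obs 1: x=0 → posterior Dirichlet(11/4, 8/5, 2, 10/3)
obs 2: x=2 → posterior Dirichlet(11/4, 8/5, 3, 10/3)
obs 3: x=3 → posterior Dirichlet(11/4, 8/5, 3, 13/3)
obs 4: x=0 → posterior Dirichlet(15/4, 8/5, 3, 13/3)
obs 5: x=3 → posterior Dirichlet(15/4, 8/5, 3, 16/3)
obs 6: x=2 → posterior Dirichlet(15/4, 8/5, 4, 16/3)
obs 7: x=2 → posterior Dirichlet(15/4, 8/5, 5, 16/3)
obs 8: x=2 → posterior Dirichlet(15/4, 8/5, 6, 16/3)
obs 9: x=3 → posterior Dirichlet(15/4, 8/5, 6, 19/3)

alpha_1=15/4, alpha_2=8/5, alpha_3=6, alpha_4=19/3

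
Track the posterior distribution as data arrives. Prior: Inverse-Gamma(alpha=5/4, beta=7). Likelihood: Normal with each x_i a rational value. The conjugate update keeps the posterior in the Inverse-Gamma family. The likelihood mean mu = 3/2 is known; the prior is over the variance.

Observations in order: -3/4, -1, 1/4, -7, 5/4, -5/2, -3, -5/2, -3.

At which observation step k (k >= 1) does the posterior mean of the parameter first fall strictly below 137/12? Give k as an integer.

obs 1: x=-3/4 → posterior Inverse-Gamma(7/4, 305/32)
obs 2: x=-1 → posterior Inverse-Gamma(9/4, 405/32)
obs 3: x=1/4 → posterior Inverse-Gamma(11/4, 215/16)
obs 4: x=-7 → posterior Inverse-Gamma(13/4, 793/16)
obs 5: x=5/4 → posterior Inverse-Gamma(15/4, 1587/32)
obs 6: x=-5/2 → posterior Inverse-Gamma(17/4, 1843/32)
obs 7: x=-3 → posterior Inverse-Gamma(19/4, 2167/32)
obs 8: x=-5/2 → posterior Inverse-Gamma(21/4, 2423/32)
obs 9: x=-3 → posterior Inverse-Gamma(23/4, 2747/32)

k = 2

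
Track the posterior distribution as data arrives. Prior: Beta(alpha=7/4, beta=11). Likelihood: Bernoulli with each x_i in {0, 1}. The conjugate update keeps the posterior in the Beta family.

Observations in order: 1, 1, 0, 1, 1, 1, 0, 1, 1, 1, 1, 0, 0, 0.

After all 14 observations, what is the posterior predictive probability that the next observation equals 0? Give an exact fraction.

obs 1: x=1 → posterior Beta(11/4, 11)
obs 2: x=1 → posterior Beta(15/4, 11)
obs 3: x=0 → posterior Beta(15/4, 12)
obs 4: x=1 → posterior Beta(19/4, 12)
obs 5: x=1 → posterior Beta(23/4, 12)
obs 6: x=1 → posterior Beta(27/4, 12)
obs 7: x=0 → posterior Beta(27/4, 13)
obs 8: x=1 → posterior Beta(31/4, 13)
obs 9: x=1 → posterior Beta(35/4, 13)
obs 10: x=1 → posterior Beta(39/4, 13)
obs 11: x=1 → posterior Beta(43/4, 13)
obs 12: x=0 → posterior Beta(43/4, 14)
obs 13: x=0 → posterior Beta(43/4, 15)
obs 14: x=0 → posterior Beta(43/4, 16)

64/107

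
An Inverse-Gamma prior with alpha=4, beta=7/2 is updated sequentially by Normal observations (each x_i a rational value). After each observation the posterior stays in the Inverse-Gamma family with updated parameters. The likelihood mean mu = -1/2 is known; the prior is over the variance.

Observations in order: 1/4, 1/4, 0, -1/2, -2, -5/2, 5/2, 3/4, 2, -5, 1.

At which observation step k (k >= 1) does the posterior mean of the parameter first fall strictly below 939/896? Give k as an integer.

k = 2

obs 1: x=1/4 → posterior Inverse-Gamma(9/2, 121/32)
obs 2: x=1/4 → posterior Inverse-Gamma(5, 65/16)
obs 3: x=0 → posterior Inverse-Gamma(11/2, 67/16)
obs 4: x=-1/2 → posterior Inverse-Gamma(6, 67/16)
obs 5: x=-2 → posterior Inverse-Gamma(13/2, 85/16)
obs 6: x=-5/2 → posterior Inverse-Gamma(7, 117/16)
obs 7: x=5/2 → posterior Inverse-Gamma(15/2, 189/16)
obs 8: x=3/4 → posterior Inverse-Gamma(8, 403/32)
obs 9: x=2 → posterior Inverse-Gamma(17/2, 503/32)
obs 10: x=-5 → posterior Inverse-Gamma(9, 827/32)
obs 11: x=1 → posterior Inverse-Gamma(19/2, 863/32)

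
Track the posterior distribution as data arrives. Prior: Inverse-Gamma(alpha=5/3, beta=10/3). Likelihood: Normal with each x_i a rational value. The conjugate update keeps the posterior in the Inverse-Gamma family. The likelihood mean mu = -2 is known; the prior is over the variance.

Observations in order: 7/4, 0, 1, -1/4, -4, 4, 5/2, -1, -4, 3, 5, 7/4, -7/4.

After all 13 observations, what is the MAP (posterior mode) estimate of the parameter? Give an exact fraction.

obs 1: x=7/4 → posterior Inverse-Gamma(13/6, 995/96)
obs 2: x=0 → posterior Inverse-Gamma(8/3, 1187/96)
obs 3: x=1 → posterior Inverse-Gamma(19/6, 1619/96)
obs 4: x=-1/4 → posterior Inverse-Gamma(11/3, 883/48)
obs 5: x=-4 → posterior Inverse-Gamma(25/6, 979/48)
obs 6: x=4 → posterior Inverse-Gamma(14/3, 1843/48)
obs 7: x=5/2 → posterior Inverse-Gamma(31/6, 2329/48)
obs 8: x=-1 → posterior Inverse-Gamma(17/3, 2353/48)
obs 9: x=-4 → posterior Inverse-Gamma(37/6, 2449/48)
obs 10: x=3 → posterior Inverse-Gamma(20/3, 3049/48)
obs 11: x=5 → posterior Inverse-Gamma(43/6, 4225/48)
obs 12: x=7/4 → posterior Inverse-Gamma(23/3, 9125/96)
obs 13: x=-7/4 → posterior Inverse-Gamma(49/6, 1141/12)

1141/110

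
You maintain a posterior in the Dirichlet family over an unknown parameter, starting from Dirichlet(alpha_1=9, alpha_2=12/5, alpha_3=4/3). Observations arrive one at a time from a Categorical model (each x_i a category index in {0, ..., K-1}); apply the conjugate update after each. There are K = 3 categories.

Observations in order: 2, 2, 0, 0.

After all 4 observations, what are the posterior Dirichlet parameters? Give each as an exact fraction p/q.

obs 1: x=2 → posterior Dirichlet(9, 12/5, 7/3)
obs 2: x=2 → posterior Dirichlet(9, 12/5, 10/3)
obs 3: x=0 → posterior Dirichlet(10, 12/5, 10/3)
obs 4: x=0 → posterior Dirichlet(11, 12/5, 10/3)

alpha_1=11, alpha_2=12/5, alpha_3=10/3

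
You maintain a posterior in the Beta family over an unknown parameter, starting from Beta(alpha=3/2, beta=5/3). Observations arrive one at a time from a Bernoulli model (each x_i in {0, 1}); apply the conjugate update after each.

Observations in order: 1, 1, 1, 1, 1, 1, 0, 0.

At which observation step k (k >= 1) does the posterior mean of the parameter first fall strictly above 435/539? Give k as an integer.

k = 6

obs 1: x=1 → posterior Beta(5/2, 5/3)
obs 2: x=1 → posterior Beta(7/2, 5/3)
obs 3: x=1 → posterior Beta(9/2, 5/3)
obs 4: x=1 → posterior Beta(11/2, 5/3)
obs 5: x=1 → posterior Beta(13/2, 5/3)
obs 6: x=1 → posterior Beta(15/2, 5/3)
obs 7: x=0 → posterior Beta(15/2, 8/3)
obs 8: x=0 → posterior Beta(15/2, 11/3)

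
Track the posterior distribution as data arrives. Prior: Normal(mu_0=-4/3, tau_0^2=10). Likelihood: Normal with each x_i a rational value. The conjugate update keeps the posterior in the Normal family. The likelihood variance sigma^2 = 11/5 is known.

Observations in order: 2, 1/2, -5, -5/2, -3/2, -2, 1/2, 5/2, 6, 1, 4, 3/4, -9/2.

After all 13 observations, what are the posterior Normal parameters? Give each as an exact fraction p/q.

obs 1: x=2 → posterior Normal(256/183, 110/61)
obs 2: x=1/2 → posterior Normal(331/333, 110/111)
obs 3: x=-5 → posterior Normal(-419/483, 110/161)
obs 4: x=-5/2 → posterior Normal(-794/633, 110/211)
obs 5: x=-3/2 → posterior Normal(-1019/783, 110/261)
obs 6: x=-2 → posterior Normal(-1319/933, 110/311)
obs 7: x=1/2 → posterior Normal(-1244/1083, 110/361)
obs 8: x=5/2 → posterior Normal(-869/1233, 110/411)
obs 9: x=6 → posterior Normal(31/1383, 110/461)
obs 10: x=1 → posterior Normal(181/1533, 110/511)
obs 11: x=4 → posterior Normal(71/153, 10/51)
obs 12: x=3/4 → posterior Normal(1787/3666, 110/611)
obs 13: x=-9/2 → posterior Normal(437/3966, 110/661)

mu_0=437/3966, tau_0^2=110/661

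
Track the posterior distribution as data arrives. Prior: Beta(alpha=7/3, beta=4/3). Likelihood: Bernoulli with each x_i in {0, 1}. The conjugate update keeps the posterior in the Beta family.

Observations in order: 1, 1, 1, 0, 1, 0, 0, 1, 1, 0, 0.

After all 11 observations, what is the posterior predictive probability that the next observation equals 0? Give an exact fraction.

19/44

obs 1: x=1 → posterior Beta(10/3, 4/3)
obs 2: x=1 → posterior Beta(13/3, 4/3)
obs 3: x=1 → posterior Beta(16/3, 4/3)
obs 4: x=0 → posterior Beta(16/3, 7/3)
obs 5: x=1 → posterior Beta(19/3, 7/3)
obs 6: x=0 → posterior Beta(19/3, 10/3)
obs 7: x=0 → posterior Beta(19/3, 13/3)
obs 8: x=1 → posterior Beta(22/3, 13/3)
obs 9: x=1 → posterior Beta(25/3, 13/3)
obs 10: x=0 → posterior Beta(25/3, 16/3)
obs 11: x=0 → posterior Beta(25/3, 19/3)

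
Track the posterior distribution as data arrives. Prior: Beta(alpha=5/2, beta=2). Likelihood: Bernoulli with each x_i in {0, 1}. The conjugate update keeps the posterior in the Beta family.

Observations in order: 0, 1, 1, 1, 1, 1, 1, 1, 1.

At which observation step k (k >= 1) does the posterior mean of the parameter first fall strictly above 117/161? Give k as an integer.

k = 7

obs 1: x=0 → posterior Beta(5/2, 3)
obs 2: x=1 → posterior Beta(7/2, 3)
obs 3: x=1 → posterior Beta(9/2, 3)
obs 4: x=1 → posterior Beta(11/2, 3)
obs 5: x=1 → posterior Beta(13/2, 3)
obs 6: x=1 → posterior Beta(15/2, 3)
obs 7: x=1 → posterior Beta(17/2, 3)
obs 8: x=1 → posterior Beta(19/2, 3)
obs 9: x=1 → posterior Beta(21/2, 3)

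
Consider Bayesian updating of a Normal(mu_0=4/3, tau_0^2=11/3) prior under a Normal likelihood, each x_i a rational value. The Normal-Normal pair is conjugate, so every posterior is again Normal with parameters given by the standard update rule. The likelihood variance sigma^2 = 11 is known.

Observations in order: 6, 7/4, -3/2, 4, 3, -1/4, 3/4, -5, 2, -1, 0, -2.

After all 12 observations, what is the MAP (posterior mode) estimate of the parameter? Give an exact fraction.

47/60

obs 1: x=6 → posterior Normal(5/2, 11/4)
obs 2: x=7/4 → posterior Normal(47/20, 11/5)
obs 3: x=-3/2 → posterior Normal(41/24, 11/6)
obs 4: x=4 → posterior Normal(57/28, 11/7)
obs 5: x=3 → posterior Normal(69/32, 11/8)
obs 6: x=-1/4 → posterior Normal(17/9, 11/9)
obs 7: x=3/4 → posterior Normal(71/40, 11/10)
obs 8: x=-5 → posterior Normal(51/44, 1)
obs 9: x=2 → posterior Normal(59/48, 11/12)
obs 10: x=-1 → posterior Normal(55/52, 11/13)
obs 11: x=0 → posterior Normal(55/56, 11/14)
obs 12: x=-2 → posterior Normal(47/60, 11/15)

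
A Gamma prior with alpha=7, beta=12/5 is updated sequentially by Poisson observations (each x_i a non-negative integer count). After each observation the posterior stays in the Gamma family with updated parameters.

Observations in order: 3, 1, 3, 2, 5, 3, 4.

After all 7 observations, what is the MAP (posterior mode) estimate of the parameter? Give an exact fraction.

135/47

obs 1: x=3 → posterior Gamma(10, 17/5)
obs 2: x=1 → posterior Gamma(11, 22/5)
obs 3: x=3 → posterior Gamma(14, 27/5)
obs 4: x=2 → posterior Gamma(16, 32/5)
obs 5: x=5 → posterior Gamma(21, 37/5)
obs 6: x=3 → posterior Gamma(24, 42/5)
obs 7: x=4 → posterior Gamma(28, 47/5)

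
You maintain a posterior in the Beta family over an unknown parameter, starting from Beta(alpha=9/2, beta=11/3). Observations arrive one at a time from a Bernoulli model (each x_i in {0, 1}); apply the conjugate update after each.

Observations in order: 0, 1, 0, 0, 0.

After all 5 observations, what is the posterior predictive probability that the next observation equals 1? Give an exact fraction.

33/79

obs 1: x=0 → posterior Beta(9/2, 14/3)
obs 2: x=1 → posterior Beta(11/2, 14/3)
obs 3: x=0 → posterior Beta(11/2, 17/3)
obs 4: x=0 → posterior Beta(11/2, 20/3)
obs 5: x=0 → posterior Beta(11/2, 23/3)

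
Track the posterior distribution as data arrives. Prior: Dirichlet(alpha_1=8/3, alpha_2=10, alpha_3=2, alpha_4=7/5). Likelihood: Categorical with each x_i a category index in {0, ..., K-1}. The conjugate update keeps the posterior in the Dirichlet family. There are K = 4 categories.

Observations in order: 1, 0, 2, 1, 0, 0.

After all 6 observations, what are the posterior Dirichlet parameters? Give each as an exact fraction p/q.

obs 1: x=1 → posterior Dirichlet(8/3, 11, 2, 7/5)
obs 2: x=0 → posterior Dirichlet(11/3, 11, 2, 7/5)
obs 3: x=2 → posterior Dirichlet(11/3, 11, 3, 7/5)
obs 4: x=1 → posterior Dirichlet(11/3, 12, 3, 7/5)
obs 5: x=0 → posterior Dirichlet(14/3, 12, 3, 7/5)
obs 6: x=0 → posterior Dirichlet(17/3, 12, 3, 7/5)

alpha_1=17/3, alpha_2=12, alpha_3=3, alpha_4=7/5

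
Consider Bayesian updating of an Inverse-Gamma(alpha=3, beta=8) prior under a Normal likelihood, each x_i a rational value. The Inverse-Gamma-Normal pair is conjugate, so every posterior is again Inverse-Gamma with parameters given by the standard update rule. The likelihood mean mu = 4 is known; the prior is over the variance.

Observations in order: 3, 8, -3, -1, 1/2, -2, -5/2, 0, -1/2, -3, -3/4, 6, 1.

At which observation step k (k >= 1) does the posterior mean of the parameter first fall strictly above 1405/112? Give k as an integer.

k = 4

obs 1: x=3 → posterior Inverse-Gamma(7/2, 17/2)
obs 2: x=8 → posterior Inverse-Gamma(4, 33/2)
obs 3: x=-3 → posterior Inverse-Gamma(9/2, 41)
obs 4: x=-1 → posterior Inverse-Gamma(5, 107/2)
obs 5: x=1/2 → posterior Inverse-Gamma(11/2, 477/8)
obs 6: x=-2 → posterior Inverse-Gamma(6, 621/8)
obs 7: x=-5/2 → posterior Inverse-Gamma(13/2, 395/4)
obs 8: x=0 → posterior Inverse-Gamma(7, 427/4)
obs 9: x=-1/2 → posterior Inverse-Gamma(15/2, 935/8)
obs 10: x=-3 → posterior Inverse-Gamma(8, 1131/8)
obs 11: x=-3/4 → posterior Inverse-Gamma(17/2, 4885/32)
obs 12: x=6 → posterior Inverse-Gamma(9, 4949/32)
obs 13: x=1 → posterior Inverse-Gamma(19/2, 5093/32)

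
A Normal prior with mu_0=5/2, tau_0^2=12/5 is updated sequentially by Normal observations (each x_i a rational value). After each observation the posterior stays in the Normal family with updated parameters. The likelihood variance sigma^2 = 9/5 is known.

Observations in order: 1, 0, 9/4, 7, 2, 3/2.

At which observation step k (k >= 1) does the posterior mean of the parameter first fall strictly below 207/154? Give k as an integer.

k = 2

obs 1: x=1 → posterior Normal(23/14, 36/35)
obs 2: x=0 → posterior Normal(23/22, 36/55)
obs 3: x=9/4 → posterior Normal(41/30, 12/25)
obs 4: x=7 → posterior Normal(97/38, 36/95)
obs 5: x=2 → posterior Normal(113/46, 36/115)
obs 6: x=3/2 → posterior Normal(125/54, 4/15)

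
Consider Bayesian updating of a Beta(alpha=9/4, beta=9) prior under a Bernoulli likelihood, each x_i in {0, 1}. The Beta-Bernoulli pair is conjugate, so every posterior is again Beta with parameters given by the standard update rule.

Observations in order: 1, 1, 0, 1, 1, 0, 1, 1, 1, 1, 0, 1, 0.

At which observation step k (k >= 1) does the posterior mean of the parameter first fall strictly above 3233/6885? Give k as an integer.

k = 10

obs 1: x=1 → posterior Beta(13/4, 9)
obs 2: x=1 → posterior Beta(17/4, 9)
obs 3: x=0 → posterior Beta(17/4, 10)
obs 4: x=1 → posterior Beta(21/4, 10)
obs 5: x=1 → posterior Beta(25/4, 10)
obs 6: x=0 → posterior Beta(25/4, 11)
obs 7: x=1 → posterior Beta(29/4, 11)
obs 8: x=1 → posterior Beta(33/4, 11)
obs 9: x=1 → posterior Beta(37/4, 11)
obs 10: x=1 → posterior Beta(41/4, 11)
obs 11: x=0 → posterior Beta(41/4, 12)
obs 12: x=1 → posterior Beta(45/4, 12)
obs 13: x=0 → posterior Beta(45/4, 13)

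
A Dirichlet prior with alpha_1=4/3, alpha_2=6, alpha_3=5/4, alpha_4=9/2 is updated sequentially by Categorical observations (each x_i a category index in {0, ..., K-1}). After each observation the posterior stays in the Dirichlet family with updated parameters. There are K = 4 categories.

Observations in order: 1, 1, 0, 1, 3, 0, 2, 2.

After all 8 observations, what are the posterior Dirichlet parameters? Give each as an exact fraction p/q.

alpha_1=10/3, alpha_2=9, alpha_3=13/4, alpha_4=11/2

obs 1: x=1 → posterior Dirichlet(4/3, 7, 5/4, 9/2)
obs 2: x=1 → posterior Dirichlet(4/3, 8, 5/4, 9/2)
obs 3: x=0 → posterior Dirichlet(7/3, 8, 5/4, 9/2)
obs 4: x=1 → posterior Dirichlet(7/3, 9, 5/4, 9/2)
obs 5: x=3 → posterior Dirichlet(7/3, 9, 5/4, 11/2)
obs 6: x=0 → posterior Dirichlet(10/3, 9, 5/4, 11/2)
obs 7: x=2 → posterior Dirichlet(10/3, 9, 9/4, 11/2)
obs 8: x=2 → posterior Dirichlet(10/3, 9, 13/4, 11/2)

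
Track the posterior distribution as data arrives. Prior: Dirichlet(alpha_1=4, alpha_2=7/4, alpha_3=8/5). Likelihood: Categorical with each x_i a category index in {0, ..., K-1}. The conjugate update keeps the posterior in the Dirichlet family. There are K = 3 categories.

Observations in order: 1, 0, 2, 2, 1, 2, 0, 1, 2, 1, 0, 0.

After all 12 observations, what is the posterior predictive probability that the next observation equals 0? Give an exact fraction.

160/387

obs 1: x=1 → posterior Dirichlet(4, 11/4, 8/5)
obs 2: x=0 → posterior Dirichlet(5, 11/4, 8/5)
obs 3: x=2 → posterior Dirichlet(5, 11/4, 13/5)
obs 4: x=2 → posterior Dirichlet(5, 11/4, 18/5)
obs 5: x=1 → posterior Dirichlet(5, 15/4, 18/5)
obs 6: x=2 → posterior Dirichlet(5, 15/4, 23/5)
obs 7: x=0 → posterior Dirichlet(6, 15/4, 23/5)
obs 8: x=1 → posterior Dirichlet(6, 19/4, 23/5)
obs 9: x=2 → posterior Dirichlet(6, 19/4, 28/5)
obs 10: x=1 → posterior Dirichlet(6, 23/4, 28/5)
obs 11: x=0 → posterior Dirichlet(7, 23/4, 28/5)
obs 12: x=0 → posterior Dirichlet(8, 23/4, 28/5)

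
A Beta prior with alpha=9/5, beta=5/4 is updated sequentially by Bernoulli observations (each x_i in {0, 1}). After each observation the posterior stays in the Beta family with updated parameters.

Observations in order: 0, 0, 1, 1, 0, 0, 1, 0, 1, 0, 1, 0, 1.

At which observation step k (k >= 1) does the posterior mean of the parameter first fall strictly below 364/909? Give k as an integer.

k = 2

obs 1: x=0 → posterior Beta(9/5, 9/4)
obs 2: x=0 → posterior Beta(9/5, 13/4)
obs 3: x=1 → posterior Beta(14/5, 13/4)
obs 4: x=1 → posterior Beta(19/5, 13/4)
obs 5: x=0 → posterior Beta(19/5, 17/4)
obs 6: x=0 → posterior Beta(19/5, 21/4)
obs 7: x=1 → posterior Beta(24/5, 21/4)
obs 8: x=0 → posterior Beta(24/5, 25/4)
obs 9: x=1 → posterior Beta(29/5, 25/4)
obs 10: x=0 → posterior Beta(29/5, 29/4)
obs 11: x=1 → posterior Beta(34/5, 29/4)
obs 12: x=0 → posterior Beta(34/5, 33/4)
obs 13: x=1 → posterior Beta(39/5, 33/4)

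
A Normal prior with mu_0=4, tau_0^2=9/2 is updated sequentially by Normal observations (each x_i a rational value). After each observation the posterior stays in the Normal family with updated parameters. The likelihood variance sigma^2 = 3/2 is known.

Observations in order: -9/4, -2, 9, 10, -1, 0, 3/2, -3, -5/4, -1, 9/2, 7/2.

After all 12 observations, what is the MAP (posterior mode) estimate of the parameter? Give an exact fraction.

58/37

obs 1: x=-9/4 → posterior Normal(-11/16, 9/8)
obs 2: x=-2 → posterior Normal(-5/4, 9/14)
obs 3: x=9 → posterior Normal(73/40, 9/20)
obs 4: x=10 → posterior Normal(193/52, 9/26)
obs 5: x=-1 → posterior Normal(181/64, 9/32)
obs 6: x=0 → posterior Normal(181/76, 9/38)
obs 7: x=3/2 → posterior Normal(199/88, 9/44)
obs 8: x=-3 → posterior Normal(163/100, 9/50)
obs 9: x=-5/4 → posterior Normal(37/28, 9/56)
obs 10: x=-1 → posterior Normal(34/31, 9/62)
obs 11: x=9/2 → posterior Normal(95/68, 9/68)
obs 12: x=7/2 → posterior Normal(58/37, 9/74)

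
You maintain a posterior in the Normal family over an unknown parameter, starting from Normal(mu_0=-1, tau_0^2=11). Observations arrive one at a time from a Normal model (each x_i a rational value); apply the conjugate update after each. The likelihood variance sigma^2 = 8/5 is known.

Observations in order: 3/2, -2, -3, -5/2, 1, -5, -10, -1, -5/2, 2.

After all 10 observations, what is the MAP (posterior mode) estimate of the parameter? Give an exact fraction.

obs 1: x=3/2 → posterior Normal(149/126, 88/63)
obs 2: x=-2 → posterior Normal(-71/236, 44/59)
obs 3: x=-3 → posterior Normal(-401/346, 88/173)
obs 4: x=-5/2 → posterior Normal(-169/114, 22/57)
obs 5: x=1 → posterior Normal(-1, 88/283)
obs 6: x=-5 → posterior Normal(-279/169, 44/169)
obs 7: x=-10 → posterior Normal(-1108/393, 88/393)
obs 8: x=-1 → posterior Normal(-1163/448, 11/56)
obs 9: x=-5/2 → posterior Normal(-2601/1006, 88/503)
obs 10: x=2 → posterior Normal(-2381/1116, 44/279)

-2381/1116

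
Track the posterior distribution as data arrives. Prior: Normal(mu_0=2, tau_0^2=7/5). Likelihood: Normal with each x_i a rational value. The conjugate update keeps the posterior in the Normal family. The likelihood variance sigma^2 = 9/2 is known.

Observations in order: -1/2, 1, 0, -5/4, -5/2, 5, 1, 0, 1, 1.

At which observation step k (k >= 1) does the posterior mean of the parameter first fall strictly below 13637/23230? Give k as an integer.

k = 5

obs 1: x=-1/2 → posterior Normal(83/59, 63/59)
obs 2: x=1 → posterior Normal(97/73, 63/73)
obs 3: x=0 → posterior Normal(97/87, 21/29)
obs 4: x=-5/4 → posterior Normal(159/202, 63/101)
obs 5: x=-5/2 → posterior Normal(89/230, 63/115)
obs 6: x=5 → posterior Normal(229/258, 21/43)
obs 7: x=1 → posterior Normal(257/286, 63/143)
obs 8: x=0 → posterior Normal(257/314, 63/157)
obs 9: x=1 → posterior Normal(5/6, 7/19)
obs 10: x=1 → posterior Normal(313/370, 63/185)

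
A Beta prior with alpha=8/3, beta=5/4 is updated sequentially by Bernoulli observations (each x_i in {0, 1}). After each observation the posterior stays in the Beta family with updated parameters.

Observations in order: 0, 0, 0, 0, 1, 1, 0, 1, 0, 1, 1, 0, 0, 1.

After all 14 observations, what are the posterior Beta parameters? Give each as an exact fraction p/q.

alpha=26/3, beta=37/4

obs 1: x=0 → posterior Beta(8/3, 9/4)
obs 2: x=0 → posterior Beta(8/3, 13/4)
obs 3: x=0 → posterior Beta(8/3, 17/4)
obs 4: x=0 → posterior Beta(8/3, 21/4)
obs 5: x=1 → posterior Beta(11/3, 21/4)
obs 6: x=1 → posterior Beta(14/3, 21/4)
obs 7: x=0 → posterior Beta(14/3, 25/4)
obs 8: x=1 → posterior Beta(17/3, 25/4)
obs 9: x=0 → posterior Beta(17/3, 29/4)
obs 10: x=1 → posterior Beta(20/3, 29/4)
obs 11: x=1 → posterior Beta(23/3, 29/4)
obs 12: x=0 → posterior Beta(23/3, 33/4)
obs 13: x=0 → posterior Beta(23/3, 37/4)
obs 14: x=1 → posterior Beta(26/3, 37/4)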